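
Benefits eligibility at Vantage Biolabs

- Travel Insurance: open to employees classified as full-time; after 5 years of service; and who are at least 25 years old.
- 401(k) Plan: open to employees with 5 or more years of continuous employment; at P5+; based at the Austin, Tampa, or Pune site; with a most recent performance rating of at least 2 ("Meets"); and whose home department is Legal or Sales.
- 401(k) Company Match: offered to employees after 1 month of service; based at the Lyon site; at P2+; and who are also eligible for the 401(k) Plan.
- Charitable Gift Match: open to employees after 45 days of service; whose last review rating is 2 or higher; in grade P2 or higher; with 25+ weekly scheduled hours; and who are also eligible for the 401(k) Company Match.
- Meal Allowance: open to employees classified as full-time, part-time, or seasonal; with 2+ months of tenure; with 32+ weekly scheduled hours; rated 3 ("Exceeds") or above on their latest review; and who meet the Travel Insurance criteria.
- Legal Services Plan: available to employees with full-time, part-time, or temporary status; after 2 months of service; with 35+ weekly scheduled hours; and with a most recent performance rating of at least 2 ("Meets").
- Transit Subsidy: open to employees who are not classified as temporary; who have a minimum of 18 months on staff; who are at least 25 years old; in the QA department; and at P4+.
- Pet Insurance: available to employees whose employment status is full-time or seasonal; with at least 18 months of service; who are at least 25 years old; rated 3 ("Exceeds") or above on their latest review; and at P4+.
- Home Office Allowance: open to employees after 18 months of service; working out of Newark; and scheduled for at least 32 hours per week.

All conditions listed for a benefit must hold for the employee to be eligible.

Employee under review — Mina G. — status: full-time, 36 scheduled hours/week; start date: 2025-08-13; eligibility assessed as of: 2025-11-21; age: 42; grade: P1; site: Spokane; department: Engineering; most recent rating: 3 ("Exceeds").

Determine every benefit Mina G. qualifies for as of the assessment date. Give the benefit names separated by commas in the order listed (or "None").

Legal Services Plan

Service from 2025-08-13 to 2025-11-21: 100 days.
Travel Insurance — status full-time ✓; service 100 days < 5 years (≈1825 days) ✗ → not eligible.
401(k) Plan — service 100 days < 5 years (≈1825 days) ✗ → not eligible.
401(k) Company Match — service 100 days ≥ 1 month (≈30 days) ✓; site Spokane ✗ (not Lyon) → not eligible.
Charitable Gift Match — service 100 days ≥ 45 days ✓; rating 3 ≥ 2 ✓; grade P1 < P2 ✗ → not eligible.
Meal Allowance — status full-time ✓; service 100 days ≥ 2 months (≈60 days) ✓; 36 hrs/wk ≥ 32 ✓; rating 3 ≥ 3 ✓; not eligible for Travel Insurance ✗ → not eligible.
Legal Services Plan — status full-time ✓; service 100 days ≥ 2 months (≈60 days) ✓; 36 hrs/wk ≥ 35 ✓; rating 3 ≥ 2 ✓ → eligible.
Transit Subsidy — status full-time ✓ (not excluded); service 100 days < 18 months (≈540 days) ✗ → not eligible.
Pet Insurance — status full-time ✓; service 100 days < 18 months (≈540 days) ✗ → not eligible.
Home Office Allowance — service 100 days < 18 months (≈540 days) ✗ → not eligible.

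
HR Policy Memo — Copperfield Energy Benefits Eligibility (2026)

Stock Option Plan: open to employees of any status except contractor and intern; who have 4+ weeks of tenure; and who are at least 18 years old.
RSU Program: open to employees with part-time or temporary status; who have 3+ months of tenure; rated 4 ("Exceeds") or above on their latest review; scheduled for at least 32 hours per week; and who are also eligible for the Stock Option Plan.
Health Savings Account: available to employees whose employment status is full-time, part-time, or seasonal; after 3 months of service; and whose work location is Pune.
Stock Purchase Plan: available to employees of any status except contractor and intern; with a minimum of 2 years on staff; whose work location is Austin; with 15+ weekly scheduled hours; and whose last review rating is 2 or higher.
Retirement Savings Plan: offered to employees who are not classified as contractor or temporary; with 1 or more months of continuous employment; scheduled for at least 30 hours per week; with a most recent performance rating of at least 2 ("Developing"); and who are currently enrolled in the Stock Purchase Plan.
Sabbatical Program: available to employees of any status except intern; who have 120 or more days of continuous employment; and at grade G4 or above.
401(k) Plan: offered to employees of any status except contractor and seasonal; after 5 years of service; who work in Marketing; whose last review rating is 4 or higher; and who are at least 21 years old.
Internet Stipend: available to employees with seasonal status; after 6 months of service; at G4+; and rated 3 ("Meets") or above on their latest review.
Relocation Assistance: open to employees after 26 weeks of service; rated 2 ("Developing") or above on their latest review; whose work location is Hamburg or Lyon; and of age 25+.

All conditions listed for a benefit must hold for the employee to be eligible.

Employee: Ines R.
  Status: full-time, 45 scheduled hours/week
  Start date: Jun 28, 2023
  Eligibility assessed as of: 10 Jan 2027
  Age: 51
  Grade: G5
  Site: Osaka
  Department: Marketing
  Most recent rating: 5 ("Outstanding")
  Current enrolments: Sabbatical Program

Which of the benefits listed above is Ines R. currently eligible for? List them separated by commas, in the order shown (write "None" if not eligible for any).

Service from Jun 28, 2023 to 10 Jan 2027: 1292 days.
Stock Option Plan — status full-time ✓ (not excluded); service 1292 days ≥ 4 weeks (≈28 days) ✓; age 51 ≥ 18 ✓ → eligible.
RSU Program — status full-time ✗ (requires part-time or temporary) → not eligible.
Health Savings Account — status full-time ✓; service 1292 days ≥ 3 months (≈90 days) ✓; site Osaka ✗ (not Pune) → not eligible.
Stock Purchase Plan — status full-time ✓ (not excluded); service 1292 days ≥ 2 years (≈730 days) ✓; site Osaka ✗ (not Austin) → not eligible.
Retirement Savings Plan — status full-time ✓ (not excluded); service 1292 days ≥ 1 month (≈30 days) ✓; 45 hrs/wk ≥ 30 ✓; rating 5 ≥ 2 ✓; not enrolled in Stock Purchase Plan ✗ → not eligible.
Sabbatical Program — status full-time ✓ (not excluded); service 1292 days ≥ 120 days ✓; grade G5 ≥ G4 ✓ → eligible.
401(k) Plan — status full-time ✓ (not excluded); service 1292 days < 5 years (≈1825 days) ✗ → not eligible.
Internet Stipend — status full-time ✗ (requires seasonal) → not eligible.
Relocation Assistance — service 1292 days ≥ 26 weeks (≈182 days) ✓; rating 5 ≥ 2 ✓; site Osaka ✗ (not Hamburg or Lyon) → not eligible.

Stock Option Plan, Sabbatical Program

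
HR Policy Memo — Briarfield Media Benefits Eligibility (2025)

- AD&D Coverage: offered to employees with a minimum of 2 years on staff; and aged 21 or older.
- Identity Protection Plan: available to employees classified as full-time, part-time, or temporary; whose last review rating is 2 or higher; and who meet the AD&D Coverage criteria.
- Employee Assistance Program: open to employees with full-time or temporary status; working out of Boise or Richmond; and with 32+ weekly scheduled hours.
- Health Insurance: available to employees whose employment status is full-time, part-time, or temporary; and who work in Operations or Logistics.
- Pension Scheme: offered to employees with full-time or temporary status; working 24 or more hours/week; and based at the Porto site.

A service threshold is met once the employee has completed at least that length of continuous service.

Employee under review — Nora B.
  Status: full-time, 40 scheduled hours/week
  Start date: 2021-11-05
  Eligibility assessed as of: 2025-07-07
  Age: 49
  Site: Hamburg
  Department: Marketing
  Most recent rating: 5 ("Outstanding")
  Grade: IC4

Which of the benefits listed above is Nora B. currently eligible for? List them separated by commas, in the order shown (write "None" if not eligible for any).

Service from 2021-11-05 to 2025-07-07: 1340 days.
AD&D Coverage — service 1340 days ≥ 2 years (≈730 days) ✓; age 49 ≥ 21 ✓ → eligible.
Identity Protection Plan — status full-time ✓; rating 5 ≥ 2 ✓; eligible for AD&D Coverage ✓ → eligible.
Employee Assistance Program — status full-time ✓; site Hamburg ✗ (not Boise or Richmond) → not eligible.
Health Insurance — status full-time ✓; dept Marketing ✗ → not eligible.
Pension Scheme — status full-time ✓; 40 hrs/wk ≥ 24 ✓; site Hamburg ✗ (not Porto) → not eligible.

AD&D Coverage, Identity Protection Plan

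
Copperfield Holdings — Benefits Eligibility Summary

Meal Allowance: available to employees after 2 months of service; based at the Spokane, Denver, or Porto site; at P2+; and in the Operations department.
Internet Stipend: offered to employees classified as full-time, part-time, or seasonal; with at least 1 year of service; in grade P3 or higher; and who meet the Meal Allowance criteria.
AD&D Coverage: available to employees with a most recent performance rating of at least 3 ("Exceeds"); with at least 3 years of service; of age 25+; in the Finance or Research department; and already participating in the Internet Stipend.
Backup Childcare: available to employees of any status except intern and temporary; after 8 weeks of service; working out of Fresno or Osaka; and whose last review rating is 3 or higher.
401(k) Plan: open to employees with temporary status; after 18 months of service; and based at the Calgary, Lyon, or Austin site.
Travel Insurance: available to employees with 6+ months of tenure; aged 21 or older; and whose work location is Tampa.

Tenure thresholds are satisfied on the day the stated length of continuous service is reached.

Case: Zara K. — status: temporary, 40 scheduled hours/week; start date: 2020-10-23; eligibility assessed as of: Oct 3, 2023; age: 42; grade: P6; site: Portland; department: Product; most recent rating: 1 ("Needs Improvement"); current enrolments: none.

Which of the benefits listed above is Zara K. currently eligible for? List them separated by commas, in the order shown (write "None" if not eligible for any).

Service from 2020-10-23 to Oct 3, 2023: 1075 days.
Meal Allowance — service 1075 days ≥ 2 months (≈60 days) ✓; site Portland ✗ (not Spokane, Denver, or Porto) → not eligible.
Internet Stipend — status temporary ✗ (requires full-time, part-time, or seasonal) → not eligible.
AD&D Coverage — rating 1 < 3 ✗ → not eligible.
Backup Childcare — status temporary ✗ (excluded) → not eligible.
401(k) Plan — status temporary ✓; service 1075 days ≥ 18 months (≈540 days) ✓; site Portland ✗ (not Calgary, Lyon, or Austin) → not eligible.
Travel Insurance — service 1075 days ≥ 6 months (≈180 days) ✓; age 42 ≥ 21 ✓; site Portland ✗ (not Tampa) → not eligible.

None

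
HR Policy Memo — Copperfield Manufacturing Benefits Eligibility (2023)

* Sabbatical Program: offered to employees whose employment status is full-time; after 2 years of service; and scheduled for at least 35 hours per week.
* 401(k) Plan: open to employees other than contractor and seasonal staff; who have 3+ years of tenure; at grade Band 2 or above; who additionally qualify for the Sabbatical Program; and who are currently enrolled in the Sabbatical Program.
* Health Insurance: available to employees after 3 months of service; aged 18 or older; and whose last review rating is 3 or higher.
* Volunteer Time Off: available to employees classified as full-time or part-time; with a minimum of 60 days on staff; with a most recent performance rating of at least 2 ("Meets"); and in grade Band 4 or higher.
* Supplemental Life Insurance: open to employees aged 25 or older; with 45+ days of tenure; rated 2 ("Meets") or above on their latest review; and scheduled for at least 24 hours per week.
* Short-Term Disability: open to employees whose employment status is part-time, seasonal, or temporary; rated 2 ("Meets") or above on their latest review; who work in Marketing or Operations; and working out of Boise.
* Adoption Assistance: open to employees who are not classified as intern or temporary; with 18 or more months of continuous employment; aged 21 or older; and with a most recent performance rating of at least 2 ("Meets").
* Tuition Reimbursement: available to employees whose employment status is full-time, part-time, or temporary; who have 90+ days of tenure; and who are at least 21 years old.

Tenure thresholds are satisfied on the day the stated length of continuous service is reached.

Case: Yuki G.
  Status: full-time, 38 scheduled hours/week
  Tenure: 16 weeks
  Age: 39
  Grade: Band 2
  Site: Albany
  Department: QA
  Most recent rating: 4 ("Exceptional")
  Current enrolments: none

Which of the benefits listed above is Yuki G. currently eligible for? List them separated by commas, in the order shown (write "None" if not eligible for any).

Health Insurance, Supplemental Life Insurance, Tuition Reimbursement

Sabbatical Program — status full-time ✓; service 16 weeks < 2 years (≈730 days) ✗ → not eligible.
401(k) Plan — status full-time ✓ (not excluded); service 16 weeks < 3 years (≈1095 days) ✗ → not eligible.
Health Insurance — service 16 weeks ≥ 3 months (≈90 days) ✓; age 39 ≥ 18 ✓; rating 4 ≥ 3 ✓ → eligible.
Volunteer Time Off — status full-time ✓; service 16 weeks ≥ 60 days ✓; rating 4 ≥ 2 ✓; grade Band 2 < Band 4 ✗ → not eligible.
Supplemental Life Insurance — age 39 ≥ 25 ✓; service 16 weeks ≥ 45 days ✓; rating 4 ≥ 2 ✓; 38 hrs/wk ≥ 24 ✓ → eligible.
Short-Term Disability — status full-time ✗ (requires part-time, seasonal, or temporary) → not eligible.
Adoption Assistance — status full-time ✓ (not excluded); service 16 weeks < 18 months (≈540 days) ✗ → not eligible.
Tuition Reimbursement — status full-time ✓; service 16 weeks ≥ 90 days ✓; age 39 ≥ 21 ✓ → eligible.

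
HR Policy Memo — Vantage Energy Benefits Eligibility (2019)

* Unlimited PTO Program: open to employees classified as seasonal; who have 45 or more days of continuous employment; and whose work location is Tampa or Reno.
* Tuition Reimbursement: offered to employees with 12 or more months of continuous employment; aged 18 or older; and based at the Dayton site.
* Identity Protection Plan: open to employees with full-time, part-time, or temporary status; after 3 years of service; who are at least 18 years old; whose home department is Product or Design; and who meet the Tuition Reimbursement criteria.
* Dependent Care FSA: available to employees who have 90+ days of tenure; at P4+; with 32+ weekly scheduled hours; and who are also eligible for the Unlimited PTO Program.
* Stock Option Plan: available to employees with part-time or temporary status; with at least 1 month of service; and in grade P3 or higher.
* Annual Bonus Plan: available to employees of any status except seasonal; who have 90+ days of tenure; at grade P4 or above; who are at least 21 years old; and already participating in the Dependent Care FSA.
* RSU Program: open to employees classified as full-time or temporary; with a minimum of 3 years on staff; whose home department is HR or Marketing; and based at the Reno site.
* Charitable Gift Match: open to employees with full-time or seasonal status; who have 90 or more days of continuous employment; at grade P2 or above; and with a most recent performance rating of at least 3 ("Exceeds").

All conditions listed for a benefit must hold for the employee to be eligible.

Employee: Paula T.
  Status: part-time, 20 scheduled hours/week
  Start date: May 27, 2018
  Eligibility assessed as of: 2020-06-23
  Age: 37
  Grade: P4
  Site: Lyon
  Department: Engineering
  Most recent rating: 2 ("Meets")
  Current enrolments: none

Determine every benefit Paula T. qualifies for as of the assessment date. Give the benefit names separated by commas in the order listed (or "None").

Stock Option Plan

Service from May 27, 2018 to 2020-06-23: 758 days.
Unlimited PTO Program — status part-time ✗ (requires seasonal) → not eligible.
Tuition Reimbursement — service 758 days ≥ 12 months (≈360 days) ✓; age 37 ≥ 18 ✓; site Lyon ✗ (not Dayton) → not eligible.
Identity Protection Plan — status part-time ✓; service 758 days < 3 years (≈1095 days) ✗ → not eligible.
Dependent Care FSA — service 758 days ≥ 90 days ✓; grade P4 ≥ P4 ✓; 20 hrs/wk < 32 ✗ → not eligible.
Stock Option Plan — status part-time ✓; service 758 days ≥ 1 month (≈30 days) ✓; grade P4 ≥ P3 ✓ → eligible.
Annual Bonus Plan — status part-time ✓ (not excluded); service 758 days ≥ 90 days ✓; grade P4 ≥ P4 ✓; age 37 ≥ 21 ✓; not enrolled in Dependent Care FSA ✗ → not eligible.
RSU Program — status part-time ✗ (requires full-time or temporary) → not eligible.
Charitable Gift Match — status part-time ✗ (requires full-time or seasonal) → not eligible.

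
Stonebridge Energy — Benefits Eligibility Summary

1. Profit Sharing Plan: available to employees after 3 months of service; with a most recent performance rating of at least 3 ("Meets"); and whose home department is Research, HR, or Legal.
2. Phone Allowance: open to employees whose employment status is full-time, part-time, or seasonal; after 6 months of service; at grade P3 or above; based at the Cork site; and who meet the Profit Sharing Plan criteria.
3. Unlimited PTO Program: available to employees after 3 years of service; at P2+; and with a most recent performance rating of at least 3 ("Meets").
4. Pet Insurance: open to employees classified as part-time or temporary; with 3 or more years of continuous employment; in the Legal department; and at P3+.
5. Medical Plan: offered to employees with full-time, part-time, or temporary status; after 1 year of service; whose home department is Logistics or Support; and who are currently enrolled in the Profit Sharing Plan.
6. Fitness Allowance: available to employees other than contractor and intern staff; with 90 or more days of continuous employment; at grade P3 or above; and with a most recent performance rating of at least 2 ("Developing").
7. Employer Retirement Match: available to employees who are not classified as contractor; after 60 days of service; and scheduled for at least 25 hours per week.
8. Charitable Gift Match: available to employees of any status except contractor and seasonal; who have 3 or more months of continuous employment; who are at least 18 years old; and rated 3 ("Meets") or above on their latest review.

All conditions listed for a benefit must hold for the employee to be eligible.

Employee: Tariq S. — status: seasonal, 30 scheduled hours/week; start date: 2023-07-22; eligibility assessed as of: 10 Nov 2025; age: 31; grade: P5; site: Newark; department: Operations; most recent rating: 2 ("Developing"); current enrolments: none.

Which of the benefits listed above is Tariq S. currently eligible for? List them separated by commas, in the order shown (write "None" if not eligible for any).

Fitness Allowance, Employer Retirement Match

Service from 2023-07-22 to 10 Nov 2025: 842 days.
Profit Sharing Plan — service 842 days ≥ 3 months (≈90 days) ✓; rating 2 < 3 ✗ → not eligible.
Phone Allowance — status seasonal ✓; service 842 days ≥ 6 months (≈180 days) ✓; grade P5 ≥ P3 ✓; site Newark ✗ (not Cork) → not eligible.
Unlimited PTO Program — service 842 days < 3 years (≈1095 days) ✗ → not eligible.
Pet Insurance — status seasonal ✗ (requires part-time or temporary) → not eligible.
Medical Plan — status seasonal ✗ (requires full-time, part-time, or temporary) → not eligible.
Fitness Allowance — status seasonal ✓ (not excluded); service 842 days ≥ 90 days ✓; grade P5 ≥ P3 ✓; rating 2 ≥ 2 ✓ → eligible.
Employer Retirement Match — status seasonal ✓ (not excluded); service 842 days ≥ 60 days ✓; 30 hrs/wk ≥ 25 ✓ → eligible.
Charitable Gift Match — status seasonal ✗ (excluded) → not eligible.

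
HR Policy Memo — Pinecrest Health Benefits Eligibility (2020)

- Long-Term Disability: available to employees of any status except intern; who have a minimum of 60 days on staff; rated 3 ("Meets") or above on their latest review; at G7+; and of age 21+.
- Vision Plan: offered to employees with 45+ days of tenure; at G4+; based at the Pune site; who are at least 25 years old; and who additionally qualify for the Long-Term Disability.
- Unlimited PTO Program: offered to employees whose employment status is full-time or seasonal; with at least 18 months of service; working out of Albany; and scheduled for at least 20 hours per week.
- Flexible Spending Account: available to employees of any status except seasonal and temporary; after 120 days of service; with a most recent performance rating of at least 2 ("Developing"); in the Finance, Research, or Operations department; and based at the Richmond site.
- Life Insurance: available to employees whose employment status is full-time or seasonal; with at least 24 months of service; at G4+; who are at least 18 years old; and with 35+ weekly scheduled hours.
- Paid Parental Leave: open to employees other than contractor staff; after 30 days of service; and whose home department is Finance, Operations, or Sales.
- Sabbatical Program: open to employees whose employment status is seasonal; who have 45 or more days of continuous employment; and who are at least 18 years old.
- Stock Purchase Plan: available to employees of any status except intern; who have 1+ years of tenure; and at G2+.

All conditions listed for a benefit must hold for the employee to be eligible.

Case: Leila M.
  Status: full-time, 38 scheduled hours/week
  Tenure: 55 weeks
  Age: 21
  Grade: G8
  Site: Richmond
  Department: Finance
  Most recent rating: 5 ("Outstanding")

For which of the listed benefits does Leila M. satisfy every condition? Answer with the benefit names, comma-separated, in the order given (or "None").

Long-Term Disability — status full-time ✓ (not excluded); service 55 weeks ≥ 60 days ✓; rating 5 ≥ 3 ✓; grade G8 ≥ G7 ✓; age 21 ≥ 21 ✓ → eligible.
Vision Plan — service 55 weeks ≥ 45 days ✓; grade G8 ≥ G4 ✓; site Richmond ✗ (not Pune) → not eligible.
Unlimited PTO Program — status full-time ✓; service 55 weeks < 18 months (≈540 days) ✗ → not eligible.
Flexible Spending Account — status full-time ✓ (not excluded); service 55 weeks ≥ 120 days ✓; rating 5 ≥ 2 ✓; dept Finance ✓; site Richmond ✓ → eligible.
Life Insurance — status full-time ✓; service 55 weeks < 24 months (≈720 days) ✗ → not eligible.
Paid Parental Leave — status full-time ✓ (not excluded); service 55 weeks ≥ 30 days ✓; dept Finance ✓ → eligible.
Sabbatical Program — status full-time ✗ (requires seasonal) → not eligible.
Stock Purchase Plan — status full-time ✓ (not excluded); service 55 weeks ≥ 1 year (≈365 days) ✓; grade G8 ≥ G2 ✓ → eligible.

Long-Term Disability, Flexible Spending Account, Paid Parental Leave, Stock Purchase Plan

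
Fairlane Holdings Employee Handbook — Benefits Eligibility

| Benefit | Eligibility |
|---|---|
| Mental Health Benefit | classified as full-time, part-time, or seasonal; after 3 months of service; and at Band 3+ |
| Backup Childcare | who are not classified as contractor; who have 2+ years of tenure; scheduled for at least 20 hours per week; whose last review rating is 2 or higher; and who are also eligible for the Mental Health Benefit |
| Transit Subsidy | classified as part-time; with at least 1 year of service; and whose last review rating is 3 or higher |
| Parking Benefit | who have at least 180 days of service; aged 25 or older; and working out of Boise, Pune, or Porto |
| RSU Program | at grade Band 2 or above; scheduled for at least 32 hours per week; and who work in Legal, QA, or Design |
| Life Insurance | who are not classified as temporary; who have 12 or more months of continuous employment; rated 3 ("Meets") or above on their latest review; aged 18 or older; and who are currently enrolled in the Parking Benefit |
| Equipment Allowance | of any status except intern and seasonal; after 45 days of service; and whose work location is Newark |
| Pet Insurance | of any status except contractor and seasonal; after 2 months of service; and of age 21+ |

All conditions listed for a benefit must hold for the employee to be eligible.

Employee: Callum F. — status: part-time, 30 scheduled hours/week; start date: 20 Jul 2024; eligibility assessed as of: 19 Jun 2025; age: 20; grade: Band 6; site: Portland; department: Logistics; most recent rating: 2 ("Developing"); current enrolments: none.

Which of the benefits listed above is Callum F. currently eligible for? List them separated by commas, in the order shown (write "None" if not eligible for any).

Service from 20 Jul 2024 to 19 Jun 2025: 334 days.
Mental Health Benefit — status part-time ✓; service 334 days ≥ 3 months (≈90 days) ✓; grade Band 6 ≥ Band 3 ✓ → eligible.
Backup Childcare — status part-time ✓ (not excluded); service 334 days < 2 years (≈730 days) ✗ → not eligible.
Transit Subsidy — status part-time ✓; service 334 days < 1 year (≈365 days) ✗ → not eligible.
Parking Benefit — service 334 days ≥ 180 days ✓; age 20 < 25 ✗ → not eligible.
RSU Program — grade Band 6 ≥ Band 2 ✓; 30 hrs/wk < 32 ✗ → not eligible.
Life Insurance — status part-time ✓ (not excluded); service 334 days < 12 months (≈360 days) ✗ → not eligible.
Equipment Allowance — status part-time ✓ (not excluded); service 334 days ≥ 45 days ✓; site Portland ✗ (not Newark) → not eligible.
Pet Insurance — status part-time ✓ (not excluded); service 334 days ≥ 2 months (≈60 days) ✓; age 20 < 21 ✗ → not eligible.

Mental Health Benefit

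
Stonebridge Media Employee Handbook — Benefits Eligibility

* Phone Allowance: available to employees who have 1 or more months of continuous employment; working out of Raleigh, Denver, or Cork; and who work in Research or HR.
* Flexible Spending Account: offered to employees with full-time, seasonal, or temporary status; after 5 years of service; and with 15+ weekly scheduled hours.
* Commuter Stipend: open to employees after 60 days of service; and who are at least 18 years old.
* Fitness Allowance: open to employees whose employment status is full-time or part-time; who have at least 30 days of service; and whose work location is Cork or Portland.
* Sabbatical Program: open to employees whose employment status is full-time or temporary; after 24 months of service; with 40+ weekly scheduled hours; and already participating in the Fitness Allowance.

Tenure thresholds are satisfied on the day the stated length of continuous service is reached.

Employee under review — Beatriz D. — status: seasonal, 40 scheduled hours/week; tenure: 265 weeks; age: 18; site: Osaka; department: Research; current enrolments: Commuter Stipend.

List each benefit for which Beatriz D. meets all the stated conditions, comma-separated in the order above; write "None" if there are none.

Phone Allowance — service 265 weeks ≥ 1 month (≈30 days) ✓; site Osaka ✗ (not Raleigh, Denver, or Cork) → not eligible.
Flexible Spending Account — status seasonal ✓; service 265 weeks ≥ 5 years (≈1825 days) ✓; 40 hrs/wk ≥ 15 ✓ → eligible.
Commuter Stipend — service 265 weeks ≥ 60 days ✓; age 18 ≥ 18 ✓ → eligible.
Fitness Allowance — status seasonal ✗ (requires full-time or part-time) → not eligible.
Sabbatical Program — status seasonal ✗ (requires full-time or temporary) → not eligible.

Flexible Spending Account, Commuter Stipend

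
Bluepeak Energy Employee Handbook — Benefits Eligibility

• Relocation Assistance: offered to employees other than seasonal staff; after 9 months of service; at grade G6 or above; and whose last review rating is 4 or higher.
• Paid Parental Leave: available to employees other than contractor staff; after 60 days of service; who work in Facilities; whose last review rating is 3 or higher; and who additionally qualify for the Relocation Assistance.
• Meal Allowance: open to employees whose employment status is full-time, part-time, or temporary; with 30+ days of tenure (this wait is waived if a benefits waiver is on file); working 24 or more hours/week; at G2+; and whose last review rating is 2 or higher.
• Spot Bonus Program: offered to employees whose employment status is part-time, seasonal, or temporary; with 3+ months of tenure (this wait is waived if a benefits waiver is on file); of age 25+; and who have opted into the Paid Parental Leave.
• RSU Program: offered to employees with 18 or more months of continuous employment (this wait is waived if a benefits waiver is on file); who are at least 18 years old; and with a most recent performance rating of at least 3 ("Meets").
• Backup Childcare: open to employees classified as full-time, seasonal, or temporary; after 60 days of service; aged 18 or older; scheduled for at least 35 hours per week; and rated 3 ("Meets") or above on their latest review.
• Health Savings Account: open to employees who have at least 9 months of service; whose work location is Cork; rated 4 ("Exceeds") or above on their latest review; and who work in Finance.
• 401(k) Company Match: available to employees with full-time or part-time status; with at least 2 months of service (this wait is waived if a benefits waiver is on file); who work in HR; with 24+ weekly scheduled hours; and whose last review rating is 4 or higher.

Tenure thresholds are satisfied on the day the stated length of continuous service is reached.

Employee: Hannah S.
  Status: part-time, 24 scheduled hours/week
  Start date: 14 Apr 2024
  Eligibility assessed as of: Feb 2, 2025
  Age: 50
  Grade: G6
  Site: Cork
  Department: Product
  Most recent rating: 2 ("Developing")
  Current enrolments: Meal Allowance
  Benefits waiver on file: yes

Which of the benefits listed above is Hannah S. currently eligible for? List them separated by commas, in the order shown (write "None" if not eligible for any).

Meal Allowance

Service from 14 Apr 2024 to Feb 2, 2025: 294 days.
Relocation Assistance — status part-time ✓ (not excluded); service 294 days ≥ 9 months (≈270 days) ✓; grade G6 ≥ G6 ✓; rating 2 < 4 ✗ → not eligible.
Paid Parental Leave — status part-time ✓ (not excluded); service 294 days ≥ 60 days ✓; dept Product ✗ → not eligible.
Meal Allowance — status part-time ✓; benefits waiver on file ✓; 24 hrs/wk ≥ 24 ✓; grade G6 ≥ G2 ✓; rating 2 ≥ 2 ✓ → eligible.
Spot Bonus Program — status part-time ✓; benefits waiver on file ✓; age 50 ≥ 25 ✓; not enrolled in Paid Parental Leave ✗ → not eligible.
RSU Program — benefits waiver on file ✓; age 50 ≥ 18 ✓; rating 2 < 3 ✗ → not eligible.
Backup Childcare — status part-time ✗ (requires full-time, seasonal, or temporary) → not eligible.
Health Savings Account — service 294 days ≥ 9 months (≈270 days) ✓; site Cork ✓; rating 2 < 4 ✗ → not eligible.
401(k) Company Match — status part-time ✓; benefits waiver on file ✓; dept Product ✗ → not eligible.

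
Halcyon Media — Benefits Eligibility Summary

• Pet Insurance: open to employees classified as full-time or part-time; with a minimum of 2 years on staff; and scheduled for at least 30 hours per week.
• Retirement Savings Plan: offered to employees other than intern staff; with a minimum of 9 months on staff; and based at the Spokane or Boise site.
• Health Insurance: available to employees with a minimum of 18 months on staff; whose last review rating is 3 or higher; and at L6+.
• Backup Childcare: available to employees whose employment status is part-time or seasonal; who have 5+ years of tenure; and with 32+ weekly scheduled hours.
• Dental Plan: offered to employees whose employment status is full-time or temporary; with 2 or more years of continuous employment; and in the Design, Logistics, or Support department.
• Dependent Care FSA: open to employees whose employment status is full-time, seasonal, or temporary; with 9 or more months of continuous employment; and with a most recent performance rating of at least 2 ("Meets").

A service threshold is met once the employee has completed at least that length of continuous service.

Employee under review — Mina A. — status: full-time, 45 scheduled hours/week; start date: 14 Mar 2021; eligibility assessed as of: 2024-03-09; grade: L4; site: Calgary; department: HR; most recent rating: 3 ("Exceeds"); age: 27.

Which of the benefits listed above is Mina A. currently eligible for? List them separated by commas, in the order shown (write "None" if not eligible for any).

Pet Insurance, Dependent Care FSA

Service from 14 Mar 2021 to 2024-03-09: 1091 days.
Pet Insurance — status full-time ✓; service 1091 days ≥ 2 years (≈730 days) ✓; 45 hrs/wk ≥ 30 ✓ → eligible.
Retirement Savings Plan — status full-time ✓ (not excluded); service 1091 days ≥ 9 months (≈270 days) ✓; site Calgary ✗ (not Spokane or Boise) → not eligible.
Health Insurance — service 1091 days ≥ 18 months (≈540 days) ✓; rating 3 ≥ 3 ✓; grade L4 < L6 ✗ → not eligible.
Backup Childcare — status full-time ✗ (requires part-time or seasonal) → not eligible.
Dental Plan — status full-time ✓; service 1091 days ≥ 2 years (≈730 days) ✓; dept HR ✗ → not eligible.
Dependent Care FSA — status full-time ✓; service 1091 days ≥ 9 months (≈270 days) ✓; rating 3 ≥ 2 ✓ → eligible.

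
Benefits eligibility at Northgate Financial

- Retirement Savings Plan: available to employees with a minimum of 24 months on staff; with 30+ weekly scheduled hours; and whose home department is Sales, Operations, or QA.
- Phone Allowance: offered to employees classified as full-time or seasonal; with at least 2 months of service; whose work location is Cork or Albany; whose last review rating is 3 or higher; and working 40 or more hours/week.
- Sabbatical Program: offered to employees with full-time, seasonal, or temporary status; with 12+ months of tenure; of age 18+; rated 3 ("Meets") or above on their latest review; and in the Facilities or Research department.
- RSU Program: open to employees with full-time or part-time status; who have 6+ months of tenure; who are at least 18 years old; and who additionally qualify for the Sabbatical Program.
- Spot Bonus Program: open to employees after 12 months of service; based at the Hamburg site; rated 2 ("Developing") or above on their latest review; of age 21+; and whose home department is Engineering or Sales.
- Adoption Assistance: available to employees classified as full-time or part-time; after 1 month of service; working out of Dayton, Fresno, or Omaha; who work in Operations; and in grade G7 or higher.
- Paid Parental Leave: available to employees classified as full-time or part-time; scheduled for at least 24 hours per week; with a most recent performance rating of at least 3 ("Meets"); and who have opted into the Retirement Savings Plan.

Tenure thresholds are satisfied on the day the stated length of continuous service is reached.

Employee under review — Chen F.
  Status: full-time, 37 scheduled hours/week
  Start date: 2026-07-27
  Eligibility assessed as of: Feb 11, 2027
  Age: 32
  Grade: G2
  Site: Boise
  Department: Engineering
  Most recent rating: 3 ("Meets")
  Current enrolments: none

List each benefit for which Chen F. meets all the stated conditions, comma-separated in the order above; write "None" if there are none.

None

Service from 2026-07-27 to Feb 11, 2027: 199 days.
Retirement Savings Plan — service 199 days < 24 months (≈720 days) ✗ → not eligible.
Phone Allowance — status full-time ✓; service 199 days ≥ 2 months (≈60 days) ✓; site Boise ✗ (not Cork or Albany) → not eligible.
Sabbatical Program — status full-time ✓; service 199 days < 12 months (≈360 days) ✗ → not eligible.
RSU Program — status full-time ✓; service 199 days ≥ 6 months (≈180 days) ✓; age 32 ≥ 18 ✓; not eligible for Sabbatical Program ✗ → not eligible.
Spot Bonus Program — service 199 days < 12 months (≈360 days) ✗ → not eligible.
Adoption Assistance — status full-time ✓; service 199 days ≥ 1 month (≈30 days) ✓; site Boise ✗ (not Dayton, Fresno, or Omaha) → not eligible.
Paid Parental Leave — status full-time ✓; 37 hrs/wk ≥ 24 ✓; rating 3 ≥ 3 ✓; not enrolled in Retirement Savings Plan ✗ → not eligible.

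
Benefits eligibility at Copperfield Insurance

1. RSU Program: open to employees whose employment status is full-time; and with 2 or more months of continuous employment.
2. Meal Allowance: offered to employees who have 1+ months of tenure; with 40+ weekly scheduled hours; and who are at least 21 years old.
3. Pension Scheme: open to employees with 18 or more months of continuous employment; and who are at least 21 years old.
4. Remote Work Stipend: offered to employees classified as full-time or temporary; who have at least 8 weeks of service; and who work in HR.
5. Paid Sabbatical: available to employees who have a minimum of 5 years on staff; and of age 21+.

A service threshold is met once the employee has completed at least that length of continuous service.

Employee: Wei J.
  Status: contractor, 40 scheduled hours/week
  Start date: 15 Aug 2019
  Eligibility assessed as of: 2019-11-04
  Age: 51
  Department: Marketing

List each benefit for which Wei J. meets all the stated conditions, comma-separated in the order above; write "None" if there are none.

Meal Allowance

Service from 15 Aug 2019 to 2019-11-04: 81 days.
RSU Program — status contractor ✗ (requires full-time) → not eligible.
Meal Allowance — service 81 days ≥ 1 month (≈30 days) ✓; 40 hrs/wk ≥ 40 ✓; age 51 ≥ 21 ✓ → eligible.
Pension Scheme — service 81 days < 18 months (≈540 days) ✗ → not eligible.
Remote Work Stipend — status contractor ✗ (requires full-time or temporary) → not eligible.
Paid Sabbatical — service 81 days < 5 years (≈1825 days) ✗ → not eligible.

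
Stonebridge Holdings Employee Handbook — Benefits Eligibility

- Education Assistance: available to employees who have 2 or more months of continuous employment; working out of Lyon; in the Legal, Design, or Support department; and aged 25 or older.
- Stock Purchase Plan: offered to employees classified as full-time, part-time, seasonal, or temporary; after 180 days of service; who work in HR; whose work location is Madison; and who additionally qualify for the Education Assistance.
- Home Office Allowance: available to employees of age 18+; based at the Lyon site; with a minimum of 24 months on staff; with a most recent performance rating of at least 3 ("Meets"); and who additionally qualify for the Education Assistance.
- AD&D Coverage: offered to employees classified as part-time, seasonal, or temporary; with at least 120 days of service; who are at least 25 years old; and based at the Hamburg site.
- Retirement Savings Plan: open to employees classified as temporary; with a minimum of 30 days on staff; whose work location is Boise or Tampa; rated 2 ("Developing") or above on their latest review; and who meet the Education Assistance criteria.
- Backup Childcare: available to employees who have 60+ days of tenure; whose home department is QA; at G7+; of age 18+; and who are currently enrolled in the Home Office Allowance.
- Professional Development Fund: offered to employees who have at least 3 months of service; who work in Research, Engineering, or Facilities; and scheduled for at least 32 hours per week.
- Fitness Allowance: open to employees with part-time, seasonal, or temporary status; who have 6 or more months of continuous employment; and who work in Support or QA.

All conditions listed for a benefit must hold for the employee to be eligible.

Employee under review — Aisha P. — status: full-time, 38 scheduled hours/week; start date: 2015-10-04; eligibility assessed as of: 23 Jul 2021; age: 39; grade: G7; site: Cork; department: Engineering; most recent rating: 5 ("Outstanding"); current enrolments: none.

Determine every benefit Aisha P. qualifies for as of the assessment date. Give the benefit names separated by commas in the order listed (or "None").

Professional Development Fund

Service from 2015-10-04 to 23 Jul 2021: 2119 days.
Education Assistance — service 2119 days ≥ 2 months (≈60 days) ✓; site Cork ✗ (not Lyon) → not eligible.
Stock Purchase Plan — status full-time ✓; service 2119 days ≥ 180 days ✓; dept Engineering ✗ → not eligible.
Home Office Allowance — age 39 ≥ 18 ✓; site Cork ✗ (not Lyon) → not eligible.
AD&D Coverage — status full-time ✗ (requires part-time, seasonal, or temporary) → not eligible.
Retirement Savings Plan — status full-time ✗ (requires temporary) → not eligible.
Backup Childcare — service 2119 days ≥ 60 days ✓; dept Engineering ✗ → not eligible.
Professional Development Fund — service 2119 days ≥ 3 months (≈90 days) ✓; dept Engineering ✓; 38 hrs/wk ≥ 32 ✓ → eligible.
Fitness Allowance — status full-time ✗ (requires part-time, seasonal, or temporary) → not eligible.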